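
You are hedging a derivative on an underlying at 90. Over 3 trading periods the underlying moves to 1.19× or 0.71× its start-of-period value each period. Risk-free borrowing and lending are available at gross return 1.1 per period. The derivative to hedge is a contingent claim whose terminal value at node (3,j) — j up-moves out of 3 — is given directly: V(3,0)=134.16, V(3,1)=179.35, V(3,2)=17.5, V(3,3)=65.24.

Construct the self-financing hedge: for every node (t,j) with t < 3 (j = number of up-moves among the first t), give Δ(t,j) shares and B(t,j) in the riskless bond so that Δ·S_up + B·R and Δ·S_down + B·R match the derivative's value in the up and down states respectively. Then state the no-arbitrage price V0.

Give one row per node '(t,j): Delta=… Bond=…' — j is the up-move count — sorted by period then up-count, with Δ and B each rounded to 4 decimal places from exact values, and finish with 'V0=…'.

No-arbitrage ⇒ martingale measure with p* = (R−d)/(u−d) = 0.8125.
Terminal values V(3,·): V(3,0)=134.1600, V(3,1)=179.3500, V(3,2)=17.5000, V(3,3)=65.2400
  t=2,j=0: stock 45.3690 → up 53.9891 (V=179.3500), down 32.2120 (V=134.1600). Price 155.3426; hedge Δ=2.0751, bond B=61.1968.
  t=2,j=1: stock 76.0410 → up 90.4888 (V=17.5000), down 53.9891 (V=179.3500). Price 43.4972; hedge Δ=-4.4343, bond B=380.6847.
  t=2,j=2: stock 127.4490 → up 151.6643 (V=65.2400), down 90.4888 (V=17.5000). Price 51.1716; hedge Δ=0.7804, bond B=-48.2867.
  t=1,j=0: stock 63.9000 → up 76.0410 (V=43.4972), down 45.3690 (V=155.3426). Price 58.6074; hedge Δ=-3.6465, bond B=291.6188.
  t=1,j=1: stock 107.1000 → up 127.4490 (V=51.1716), down 76.0410 (V=43.4972). Price 45.2115; hedge Δ=0.1493, bond B=29.2231.
  t=0,j=0: stock 90.0000 → up 107.1000 (V=45.2115), down 63.9000 (V=58.6074). Price 43.3848; hedge Δ=-0.3101, bond B=71.2930.
Self-financing check: at every node Δ·S+B equals the discounted successor values.

(0,0): Delta=-0.3101 Bond=71.2930
(1,0): Delta=-3.6465 Bond=291.6188
(1,1): Delta=0.1493 Bond=29.2231
(2,0): Delta=2.0751 Bond=61.1968
(2,1): Delta=-4.4343 Bond=380.6847
(2,2): Delta=0.7804 Bond=-48.2867
V0=43.3848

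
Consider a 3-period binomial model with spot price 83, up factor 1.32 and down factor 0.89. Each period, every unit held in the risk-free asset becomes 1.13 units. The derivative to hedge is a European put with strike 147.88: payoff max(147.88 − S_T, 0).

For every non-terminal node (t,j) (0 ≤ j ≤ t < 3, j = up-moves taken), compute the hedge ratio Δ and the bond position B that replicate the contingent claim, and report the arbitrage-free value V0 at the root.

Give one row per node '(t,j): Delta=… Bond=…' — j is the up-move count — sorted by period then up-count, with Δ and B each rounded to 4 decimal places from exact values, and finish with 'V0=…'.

(0,0): Delta=-0.7059 Bond=83.2655
(1,0): Delta=-1.0000 Bond=115.8117
(1,1): Delta=-0.5490 Bond=76.8937
(2,0): Delta=-1.0000 Bond=130.8673
(2,1): Delta=-1.0000 Bond=130.8673
(2,2): Delta=-0.3082 Bond=52.0744
V0=24.6719

Under the risk-neutral measure, an up-move has probability p* = (R−d)/(u−d) = 0.5581 and values discount at R = 1.13.
Terminal payoffs: V(3,0)=89.3676, V(3,1)=61.0975, V(3,2)=19.1689, V(3,3)=0.0000
  t=2,j=0: stock 65.7443 → up 86.7825 (V=61.0975), down 58.5124 (V=89.3676). Price 65.1230; hedge Δ=-1.0000, bond B=130.8673.
  t=2,j=1: stock 97.5084 → up 128.7111 (V=19.1689), down 86.7825 (V=61.0975). Price 33.3589; hedge Δ=-1.0000, bond B=130.8673.
  t=2,j=2: stock 144.6192 → up 190.8973 (V=0.0000), down 128.7111 (V=19.1689). Price 7.4956; hedge Δ=-0.3082, bond B=52.0744.
  t=1,j=0: stock 73.8700 → up 97.5084 (V=33.3589), down 65.7443 (V=65.1230). Price 41.9417; hedge Δ=-1.0000, bond B=115.8117.
  t=1,j=1: stock 109.5600 → up 144.6192 (V=7.4956), down 97.5084 (V=33.3589). Price 16.7465; hedge Δ=-0.5490, bond B=76.8937.
  t=0,j=0: stock 83.0000 → up 109.5600 (V=16.7465), down 73.8700 (V=41.9417). Price 24.6719; hedge Δ=-0.7059, bond B=83.2655.
The time-0 hedge costs 24.6719, which is the no-arbitrage price.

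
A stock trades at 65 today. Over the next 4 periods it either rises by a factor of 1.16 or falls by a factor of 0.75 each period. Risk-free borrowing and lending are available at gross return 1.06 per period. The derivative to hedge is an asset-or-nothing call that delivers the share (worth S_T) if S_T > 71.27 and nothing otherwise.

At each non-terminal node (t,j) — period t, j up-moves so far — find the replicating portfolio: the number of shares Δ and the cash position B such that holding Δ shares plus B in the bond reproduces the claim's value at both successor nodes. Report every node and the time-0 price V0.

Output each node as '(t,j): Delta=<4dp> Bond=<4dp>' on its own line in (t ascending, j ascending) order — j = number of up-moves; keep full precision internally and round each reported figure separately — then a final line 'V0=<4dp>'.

No-arbitrage ⇒ martingale measure with p* = (R−d)/(u−d) = 0.7561.
Payoff layer (t=4): V(4,0)=0.0000, V(4,1)=0.0000, V(4,2)=0.0000, V(4,3)=76.0937, V(4,4)=117.6916
  t=3,j=0: stock 27.4219 → up 31.8094 (V=0.0000), down 20.5664 (V=0.0000). Price 0.0000; hedge Δ=0.0000, bond B=0.0000.
  t=3,j=1: stock 42.4125 → up 49.1985 (V=0.0000), down 31.8094 (V=0.0000). Price 0.0000; hedge Δ=0.0000, bond B=0.0000.
  t=3,j=2: stock 65.5980 → up 76.0937 (V=76.0937), down 49.1985 (V=0.0000). Price 54.2776; hedge Δ=2.8293, bond B=-131.3168.
  t=3,j=3: stock 101.4582 → up 117.6916 (V=117.6916), down 76.0937 (V=76.0937). Price 101.4582; hedge Δ=1.0000, bond B=0.0000.
  t=2,j=0: stock 36.5625 → up 42.4125 (V=0.0000), down 27.4219 (V=0.0000). Price 0.0000; hedge Δ=0.0000, bond B=0.0000.
  t=2,j=1: stock 56.5500 → up 65.5980 (V=54.2776), down 42.4125 (V=0.0000). Price 38.7162; hedge Δ=2.3410, bond B=-93.6682.
  t=2,j=2: stock 87.4640 → up 101.4582 (V=101.4582), down 65.5980 (V=54.2776). Price 84.8592; hedge Δ=1.3157, bond B=-30.2155.
  t=1,j=0: stock 48.7500 → up 56.5500 (V=38.7162), down 36.5625 (V=0.0000). Price 27.6162; hedge Δ=1.9370, bond B=-66.8135.
  t=1,j=1: stock 75.4000 → up 87.4640 (V=84.8592), down 56.5500 (V=38.7162). Price 69.4385; hedge Δ=1.4926, bond B=-43.1055.
  t=0,j=0: stock 65.0000 → up 75.4000 (V=69.4385), down 48.7500 (V=27.6162). Price 55.8849; hedge Δ=1.5693, bond B=-46.1207.
Self-financing check: at every node Δ·S+B equals the discounted successor values.

(0,0): Delta=1.5693 Bond=-46.1207
(1,0): Delta=1.9370 Bond=-66.8135
(1,1): Delta=1.4926 Bond=-43.1055
(2,0): Delta=0.0000 Bond=0.0000
(2,1): Delta=2.3410 Bond=-93.6682
(2,2): Delta=1.3157 Bond=-30.2155
(3,0): Delta=0.0000 Bond=0.0000
(3,1): Delta=0.0000 Bond=0.0000
(3,2): Delta=2.8293 Bond=-131.3168
(3,3): Delta=1.0000 Bond=0.0000
V0=55.8849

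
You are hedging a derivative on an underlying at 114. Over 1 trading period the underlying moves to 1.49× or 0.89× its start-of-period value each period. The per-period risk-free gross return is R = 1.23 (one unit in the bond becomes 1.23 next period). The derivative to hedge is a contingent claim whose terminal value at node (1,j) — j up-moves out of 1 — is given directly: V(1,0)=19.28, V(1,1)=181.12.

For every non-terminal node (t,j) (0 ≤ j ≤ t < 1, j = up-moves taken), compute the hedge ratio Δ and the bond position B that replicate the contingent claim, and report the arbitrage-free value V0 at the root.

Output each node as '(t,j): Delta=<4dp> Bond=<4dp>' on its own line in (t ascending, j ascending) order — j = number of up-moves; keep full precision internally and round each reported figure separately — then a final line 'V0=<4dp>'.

No-arbitrage ⇒ martingale measure with p* = (R−d)/(u−d) = 0.5667.
Payoff layer (t=1): V(1,0)=19.2800, V(1,1)=181.1200
  t=0,j=0: stock 114.0000 → up 169.8600 (V=181.1200), down 101.4600 (V=19.2800). Price 90.2352; hedge Δ=2.3661, bond B=-179.4981.
The time-0 hedge costs 90.2352, which is the no-arbitrage price.

(0,0): Delta=2.3661 Bond=-179.4981
V0=90.2352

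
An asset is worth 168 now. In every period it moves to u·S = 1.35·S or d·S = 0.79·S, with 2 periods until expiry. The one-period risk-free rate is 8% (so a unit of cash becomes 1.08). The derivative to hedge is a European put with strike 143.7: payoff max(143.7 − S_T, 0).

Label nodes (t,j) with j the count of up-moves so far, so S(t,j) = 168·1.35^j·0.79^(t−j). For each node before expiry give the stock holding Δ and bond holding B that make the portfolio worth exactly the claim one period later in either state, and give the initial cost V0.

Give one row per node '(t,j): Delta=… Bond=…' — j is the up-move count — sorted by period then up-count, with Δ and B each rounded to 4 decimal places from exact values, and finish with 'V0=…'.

No-arbitrage ⇒ martingale measure with p* = (R−d)/(u−d) = 0.5179.
Terminal payoffs: V(2,0)=38.8512, V(2,1)=0.0000, V(2,2)=0.0000
  t=1,j=0: stock 132.7200 → up 179.1720 (V=0.0000), down 104.8488 (V=38.8512). Price 17.3443; hedge Δ=-0.5227, bond B=86.7214.
  t=1,j=1: stock 226.8000 → up 306.1800 (V=0.0000), down 179.1720 (V=0.0000). Price 0.0000; hedge Δ=0.0000, bond B=0.0000.
  t=0,j=0: stock 168.0000 → up 226.8000 (V=0.0000), down 132.7200 (V=17.3443). Price 7.7430; hedge Δ=-0.1844, bond B=38.7149.
Root portfolio cost Δ·168+B reproduces V0=7.7430.

(0,0): Delta=-0.1844 Bond=38.7149
(1,0): Delta=-0.5227 Bond=86.7214
(1,1): Delta=0.0000 Bond=0.0000
V0=7.7430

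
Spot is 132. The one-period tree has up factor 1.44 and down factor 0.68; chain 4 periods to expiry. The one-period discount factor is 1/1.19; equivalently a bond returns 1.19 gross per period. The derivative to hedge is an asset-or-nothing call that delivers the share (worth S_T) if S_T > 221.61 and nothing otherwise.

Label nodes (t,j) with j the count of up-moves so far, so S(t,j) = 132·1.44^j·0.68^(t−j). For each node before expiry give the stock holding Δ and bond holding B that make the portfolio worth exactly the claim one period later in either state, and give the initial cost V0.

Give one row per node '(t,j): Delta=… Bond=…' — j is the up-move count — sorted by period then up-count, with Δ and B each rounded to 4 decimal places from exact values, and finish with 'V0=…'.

(0,0): Delta=1.2400 Bond=-53.1421
(1,0): Delta=1.2494 Bond=-64.0823
(1,1): Delta=1.2378 Bond=-62.8258
(2,0): Delta=0.0000 Bond=0.0000
(2,1): Delta=1.5386 Bond=-113.6392
(2,2): Delta=1.1682 Bond=-55.7055
(3,0): Delta=0.0000 Bond=0.0000
(3,1): Delta=0.0000 Bond=0.0000
(3,2): Delta=1.8947 Bond=-201.5202
(3,3): Delta=1.0000 Bond=0.0000
V0=110.5355

No-arbitrage ⇒ martingale measure with p* = (R−d)/(u−d) = 0.6711.
Terminal payoffs: V(4,0)=0.0000, V(4,1)=0.0000, V(4,2)=0.0000, V(4,3)=268.0219, V(4,4)=567.5758
Node (3,0) S=41.5050: V=(p*·0.0000+(1−p*)·0.0000)/1.19=0.0000; Δ=(0.0000−0.0000)/(59.7672−28.2234)=0.0000; B=V−Δ·S=0.0000
Node (3,1) S=87.8930: V=(p*·0.0000+(1−p*)·0.0000)/1.19=0.0000; Δ=(0.0000−0.0000)/(126.5659−59.7672)=0.0000; B=V−Δ·S=0.0000
Node (3,2) S=186.1263: V=(p*·268.0219+(1−p*)·0.0000)/1.19=151.1402; Δ=(268.0219−0.0000)/(268.0219−126.5659)=1.8947; B=V−Δ·S=-201.5202
Node (3,3) S=394.1499: V=(p*·567.5758+(1−p*)·268.0219)/1.19=394.1499; Δ=(567.5758−268.0219)/(567.5758−268.0219)=1.0000; B=V−Δ·S=0.0000
Node (2,0) S=61.0368: V=(p*·0.0000+(1−p*)·0.0000)/1.19=0.0000; Δ=(0.0000−0.0000)/(87.8930−41.5050)=0.0000; B=V−Δ·S=0.0000
Node (2,1) S=129.2544: V=(p*·151.1402+(1−p*)·0.0000)/1.19=85.2294; Δ=(151.1402−0.0000)/(186.1263−87.8930)=1.5386; B=V−Δ·S=-113.6392
Node (2,2) S=273.7152: V=(p*·394.1499+(1−p*)·151.1402)/1.19=264.0441; Δ=(394.1499−151.1402)/(394.1499−186.1263)=1.1682; B=V−Δ·S=-55.7055
Node (1,0) S=89.7600: V=(p*·85.2294+(1−p*)·0.0000)/1.19=48.0617; Δ=(85.2294−0.0000)/(129.2544−61.0368)=1.2494; B=V−Δ·S=-64.0823
Node (1,1) S=190.0800: V=(p*·264.0441+(1−p*)·85.2294)/1.19=172.4567; Δ=(264.0441−85.2294)/(273.7152−129.2544)=1.2378; B=V−Δ·S=-62.8258
Node (0,0) S=132.0000: V=(p*·172.4567+(1−p*)·48.0617)/1.19=110.5355; Δ=(172.4567−48.0617)/(190.0800−89.7600)=1.2400; B=V−Δ·S=-53.1421
Each (Δ,B) replicates both successor values, so the strategy is self-financing and V0 is arbitrage-free.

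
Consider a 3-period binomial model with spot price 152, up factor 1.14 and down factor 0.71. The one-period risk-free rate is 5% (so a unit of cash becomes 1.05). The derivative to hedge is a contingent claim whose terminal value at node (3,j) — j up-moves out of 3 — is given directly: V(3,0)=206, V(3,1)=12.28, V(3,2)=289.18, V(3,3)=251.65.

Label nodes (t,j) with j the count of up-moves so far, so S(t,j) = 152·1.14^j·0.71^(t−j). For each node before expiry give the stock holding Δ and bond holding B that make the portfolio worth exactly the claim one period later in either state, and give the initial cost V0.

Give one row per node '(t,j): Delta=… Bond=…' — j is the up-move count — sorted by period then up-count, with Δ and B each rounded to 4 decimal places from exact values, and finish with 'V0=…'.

(0,0): Delta=0.8285 Bond=82.3317
(1,0): Delta=3.6613 Bond=-219.2638
(1,1): Delta=0.3615 Bond=167.3721
(2,0): Delta=-5.8796 Bond=500.8221
(2,1): Delta=5.2342 Bond=-423.7400
(2,2): Delta=-0.4418 Bond=334.4268
V0=208.2629

No-arbitrage ⇒ martingale measure with p* = (R−d)/(u−d) = 0.7907.
Terminal values V(3,·): V(3,0)=206.0000, V(3,1)=12.2800, V(3,2)=289.1800, V(3,3)=251.6500
  t=2,j=0: stock 76.6232 → up 87.3504 (V=12.2800), down 54.4025 (V=206.0000). Price 50.3105; hedge Δ=-5.8796, bond B=500.8221.
  t=2,j=1: stock 123.0288 → up 140.2528 (V=289.1800), down 87.3504 (V=12.2800). Price 220.2135; hedge Δ=5.2342, bond B=-423.7400.
  t=2,j=2: stock 197.5392 → up 225.1947 (V=251.6500), down 140.2528 (V=289.1800). Price 247.1477; hedge Δ=-0.4418, bond B=334.4268.
  t=1,j=0: stock 107.9200 → up 123.0288 (V=220.2135), down 76.6232 (V=50.3105). Price 175.8594; hedge Δ=3.6613, bond B=-219.2638.
  t=1,j=1: stock 173.2800 → up 197.5392 (V=247.1477), down 123.0288 (V=220.2135). Price 230.0098; hedge Δ=0.3615, bond B=167.3721.
  t=0,j=0: stock 152.0000 → up 173.2800 (V=230.0098), down 107.9200 (V=175.8594). Price 208.2629; hedge Δ=0.8285, bond B=82.3317.
The time-0 hedge costs 208.2629, which is the no-arbitrage price.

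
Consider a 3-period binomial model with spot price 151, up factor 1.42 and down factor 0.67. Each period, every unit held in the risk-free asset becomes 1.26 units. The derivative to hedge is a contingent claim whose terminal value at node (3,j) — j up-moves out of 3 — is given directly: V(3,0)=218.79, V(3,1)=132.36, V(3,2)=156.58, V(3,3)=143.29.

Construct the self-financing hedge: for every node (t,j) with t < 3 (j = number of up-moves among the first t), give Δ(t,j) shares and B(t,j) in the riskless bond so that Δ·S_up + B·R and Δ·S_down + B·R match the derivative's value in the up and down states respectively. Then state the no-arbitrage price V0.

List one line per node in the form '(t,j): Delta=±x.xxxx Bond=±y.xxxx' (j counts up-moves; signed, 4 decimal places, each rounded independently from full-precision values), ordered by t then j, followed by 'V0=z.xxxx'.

(0,0): Delta=-0.0224 Bond=77.4259
(1,0): Delta=0.0064 Bond=94.6393
(1,1): Delta=-0.0261 Bond=98.3478
(2,0): Delta=-1.7001 Bond=234.9213
(2,1): Delta=0.2248 Bond=87.8758
(2,2): Delta=-0.0582 Bond=133.6924
V0=74.0424

Under the risk-neutral measure, an up-move has probability p* = (R−d)/(u−d) = 0.7867 and values discount at R = 1.26.
At expiry t=3: V(3,0)=218.7900, V(3,1)=132.3600, V(3,2)=156.5800, V(3,3)=143.2900
(2,0): S=67.7839. Δ = (V_up−V_dn)/(S_up−S_dn) = (132.3600−218.7900)/(96.2531−45.4152) = -1.7001. V = [p*·132.3600 + (1−p*)·218.7900]/1.26 = 119.6813. B = V − Δ·S = 234.9213.
(2,1): S=143.6614. Δ = (V_up−V_dn)/(S_up−S_dn) = (156.5800−132.3600)/(203.9992−96.2531) = 0.2248. V = [p*·156.5800 + (1−p*)·132.3600]/1.26 = 120.1691. B = V − Δ·S = 87.8758.
(2,2): S=304.4764. Δ = (V_up−V_dn)/(S_up−S_dn) = (143.2900−156.5800)/(432.3565−203.9992) = -0.0582. V = [p*·143.2900 + (1−p*)·156.5800]/1.26 = 115.9724. B = V − Δ·S = 133.6924.
(1,0): S=101.1700. Δ = (V_up−V_dn)/(S_up−S_dn) = (120.1691−119.6813)/(143.6614−67.7839) = 0.0064. V = [p*·120.1691 + (1−p*)·119.6813]/1.26 = 95.2897. B = V − Δ·S = 94.6393.
(1,1): S=214.4200. Δ = (V_up−V_dn)/(S_up−S_dn) = (115.9724−120.1691)/(304.4764−143.6614) = -0.0261. V = [p*·115.9724 + (1−p*)·120.1691]/1.26 = 92.7521. B = V − Δ·S = 98.3478.
(0,0): S=151.0000. Δ = (V_up−V_dn)/(S_up−S_dn) = (92.7521−95.2897)/(214.4200−101.1700) = -0.0224. V = [p*·92.7521 + (1−p*)·95.2897]/1.26 = 74.0424. B = V − Δ·S = 77.4259.
The time-0 hedge costs 74.0424, which is the no-arbitrage price.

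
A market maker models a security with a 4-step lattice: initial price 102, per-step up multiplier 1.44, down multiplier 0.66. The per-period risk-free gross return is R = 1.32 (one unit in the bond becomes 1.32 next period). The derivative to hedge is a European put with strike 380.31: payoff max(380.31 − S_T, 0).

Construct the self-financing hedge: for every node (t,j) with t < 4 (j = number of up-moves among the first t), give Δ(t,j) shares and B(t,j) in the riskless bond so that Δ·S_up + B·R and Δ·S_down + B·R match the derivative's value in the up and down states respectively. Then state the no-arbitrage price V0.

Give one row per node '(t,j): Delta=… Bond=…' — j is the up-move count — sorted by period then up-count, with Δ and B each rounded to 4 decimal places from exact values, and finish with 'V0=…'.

(0,0): Delta=-0.8071 Bond=115.4294
(1,0): Delta=-1.0000 Bond=165.3545
(1,1): Delta=-0.7910 Bond=150.0054
(2,0): Delta=-1.0000 Bond=218.2679
(2,1): Delta=-1.0000 Bond=218.2679
(2,2): Delta=-0.7736 Bond=194.3234
(3,0): Delta=-1.0000 Bond=288.1136
(3,1): Delta=-1.0000 Bond=288.1136
(3,2): Delta=-1.0000 Bond=288.1136
(3,3): Delta=-0.7547 Bond=250.7602
V0=33.1077

The replicating-portfolio and risk-neutral prices coincide; use p* = (1.32−0.66)/(1.44−0.66) = 0.8462 for the latter.
Terminal values V(4,·): V(4,0)=360.9558, V(4,1)=338.0826, V(4,2)=288.1775, V(4,3)=179.2936, V(4,4)=0.0000
Node (3,0) S=29.3246: V=(p*·338.0826+(1−p*)·360.9558)/1.32=258.7890; Δ=(338.0826−360.9558)/(42.2274−19.3542)=-1.0000; B=V−Δ·S=288.1136
Node (3,1) S=63.9809: V=(p*·288.1775+(1−p*)·338.0826)/1.32=224.1327; Δ=(288.1775−338.0826)/(92.1325−42.2274)=-1.0000; B=V−Δ·S=288.1136
Node (3,2) S=139.5948: V=(p*·179.2936+(1−p*)·288.1775)/1.32=148.5189; Δ=(179.2936−288.1775)/(201.0164−92.1325)=-1.0000; B=V−Δ·S=288.1136
Node (3,3) S=304.5704: V=(p*·0.0000+(1−p*)·179.2936)/1.32=20.8967; Δ=(0.0000−179.2936)/(438.5813−201.0164)=-0.7547; B=V−Δ·S=250.7602
Node (2,0) S=44.4312: V=(p*·224.1327+(1−p*)·258.7890)/1.32=173.8367; Δ=(224.1327−258.7890)/(63.9809−29.3246)=-1.0000; B=V−Δ·S=218.2679
Node (2,1) S=96.9408: V=(p*·148.5189+(1−p*)·224.1327)/1.32=121.3271; Δ=(148.5189−224.1327)/(139.5948−63.9809)=-1.0000; B=V−Δ·S=218.2679
Node (2,2) S=211.5072: V=(p*·20.8967+(1−p*)·148.5189)/1.32=30.7052; Δ=(20.8967−148.5189)/(304.5704−139.5948)=-0.7736; B=V−Δ·S=194.3234
Node (1,0) S=67.3200: V=(p*·121.3271+(1−p*)·173.8367)/1.32=98.0345; Δ=(121.3271−173.8367)/(96.9408−44.4312)=-1.0000; B=V−Δ·S=165.3545
Node (1,1) S=146.8800: V=(p*·30.7052+(1−p*)·121.3271)/1.32=33.8235; Δ=(30.7052−121.3271)/(211.5072−96.9408)=-0.7910; B=V−Δ·S=150.0054
Node (0,0) S=102.0000: V=(p*·33.8235+(1−p*)·98.0345)/1.32=33.1077; Δ=(33.8235−98.0345)/(146.8800−67.3200)=-0.8071; B=V−Δ·S=115.4294
Check: Δ(0,0)·S0 + B(0,0) = 33.1077 = V0.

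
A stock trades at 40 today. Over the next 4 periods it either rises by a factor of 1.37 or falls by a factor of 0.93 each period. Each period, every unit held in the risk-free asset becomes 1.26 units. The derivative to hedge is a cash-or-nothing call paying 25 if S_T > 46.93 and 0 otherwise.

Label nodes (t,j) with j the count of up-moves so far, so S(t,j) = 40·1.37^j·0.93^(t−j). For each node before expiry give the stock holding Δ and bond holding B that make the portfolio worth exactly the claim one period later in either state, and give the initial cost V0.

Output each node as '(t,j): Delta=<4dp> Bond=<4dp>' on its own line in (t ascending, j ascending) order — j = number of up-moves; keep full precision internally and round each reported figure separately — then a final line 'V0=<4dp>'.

Risk-neutral probability p* = (R−d)/(u−d) = (1.26−0.93)/(1.37−0.93) = 0.7500.
Terminal payoffs: V(4,0)=0.0000, V(4,1)=0.0000, V(4,2)=25.0000, V(4,3)=25.0000, V(4,4)=25.0000
(3,0): S=32.1743. Δ = (V_up−V_dn)/(S_up−S_dn) = (0.0000−0.0000)/(44.0788−29.9221) = 0.0000. V = [p*·0.0000 + (1−p*)·0.0000]/1.26 = 0.0000. B = V − Δ·S = 0.0000.
(3,1): S=47.3965. Δ = (V_up−V_dn)/(S_up−S_dn) = (25.0000−0.0000)/(64.9332−44.0788) = 1.1988. V = [p*·25.0000 + (1−p*)·0.0000]/1.26 = 14.8810. B = V − Δ·S = -41.9372.
(3,2): S=69.8207. Δ = (V_up−V_dn)/(S_up−S_dn) = (25.0000−25.0000)/(95.6543−64.9332) = 0.0000. V = [p*·25.0000 + (1−p*)·25.0000]/1.26 = 19.8413. B = V − Δ·S = 19.8413.
(3,3): S=102.8541. Δ = (V_up−V_dn)/(S_up−S_dn) = (25.0000−25.0000)/(140.9101−95.6543) = 0.0000. V = [p*·25.0000 + (1−p*)·25.0000]/1.26 = 19.8413. B = V − Δ·S = 19.8413.
(2,0): S=34.5960. Δ = (V_up−V_dn)/(S_up−S_dn) = (14.8810−0.0000)/(47.3965−32.1743) = 0.9776. V = [p*·14.8810 + (1−p*)·0.0000]/1.26 = 8.8577. B = V − Δ·S = -24.9626.
(2,1): S=50.9640. Δ = (V_up−V_dn)/(S_up−S_dn) = (19.8413−14.8810)/(69.8207−47.3965) = 0.2212. V = [p*·19.8413 + (1−p*)·14.8810]/1.26 = 14.7628. B = V − Δ·S = 3.4894.
(2,2): S=75.0760. Δ = (V_up−V_dn)/(S_up−S_dn) = (19.8413−19.8413)/(102.8541−69.8207) = 0.0000. V = [p*·19.8413 + (1−p*)·19.8413]/1.26 = 15.7470. B = V − Δ·S = 15.7470.
(1,0): S=37.2000. Δ = (V_up−V_dn)/(S_up−S_dn) = (14.7628−8.8577)/(50.9640−34.5960) = 0.3608. V = [p*·14.7628 + (1−p*)·8.8577]/1.26 = 10.5449. B = V − Δ·S = -2.8759.
(1,1): S=54.8000. Δ = (V_up−V_dn)/(S_up−S_dn) = (15.7470−14.7628)/(75.0760−50.9640) = 0.0408. V = [p*·15.7470 + (1−p*)·14.7628]/1.26 = 12.3024. B = V − Δ·S = 10.0656.
(0,0): S=40.0000. Δ = (V_up−V_dn)/(S_up−S_dn) = (12.3024−10.5449)/(54.8000−37.2000) = 0.0999. V = [p*·12.3024 + (1−p*)·10.5449]/1.26 = 9.4151. B = V − Δ·S = 5.4208.
The time-0 hedge costs 9.4151, which is the no-arbitrage price.

(0,0): Delta=0.0999 Bond=5.4208
(1,0): Delta=0.3608 Bond=-2.8759
(1,1): Delta=0.0408 Bond=10.0656
(2,0): Delta=0.9776 Bond=-24.9626
(2,1): Delta=0.2212 Bond=3.4894
(2,2): Delta=0.0000 Bond=15.7470
(3,0): Delta=0.0000 Bond=0.0000
(3,1): Delta=1.1988 Bond=-41.9372
(3,2): Delta=0.0000 Bond=19.8413
(3,3): Delta=0.0000 Bond=19.8413
V0=9.4151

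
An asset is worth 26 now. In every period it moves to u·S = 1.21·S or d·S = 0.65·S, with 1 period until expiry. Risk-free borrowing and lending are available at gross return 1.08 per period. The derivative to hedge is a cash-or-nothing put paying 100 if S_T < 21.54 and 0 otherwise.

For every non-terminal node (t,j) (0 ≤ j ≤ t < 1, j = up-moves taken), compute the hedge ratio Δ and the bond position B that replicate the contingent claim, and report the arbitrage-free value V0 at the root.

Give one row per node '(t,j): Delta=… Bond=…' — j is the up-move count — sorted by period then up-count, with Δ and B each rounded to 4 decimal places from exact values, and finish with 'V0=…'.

(0,0): Delta=-6.8681 Bond=200.0661
V0=21.4947

The replicating-portfolio and risk-neutral prices coincide; use p* = (1.08−0.65)/(1.21−0.65) = 0.7679 for the latter.
At expiry t=1: V(1,0)=100.0000, V(1,1)=0.0000
Node (0,0) S=26.0000: V=(p*·0.0000+(1−p*)·100.0000)/1.08=21.4947; Δ=(0.0000−100.0000)/(31.4600−16.9000)=-6.8681; B=V−Δ·S=200.0661
Each (Δ,B) replicates both successor values, so the strategy is self-financing and V0 is arbitrage-free.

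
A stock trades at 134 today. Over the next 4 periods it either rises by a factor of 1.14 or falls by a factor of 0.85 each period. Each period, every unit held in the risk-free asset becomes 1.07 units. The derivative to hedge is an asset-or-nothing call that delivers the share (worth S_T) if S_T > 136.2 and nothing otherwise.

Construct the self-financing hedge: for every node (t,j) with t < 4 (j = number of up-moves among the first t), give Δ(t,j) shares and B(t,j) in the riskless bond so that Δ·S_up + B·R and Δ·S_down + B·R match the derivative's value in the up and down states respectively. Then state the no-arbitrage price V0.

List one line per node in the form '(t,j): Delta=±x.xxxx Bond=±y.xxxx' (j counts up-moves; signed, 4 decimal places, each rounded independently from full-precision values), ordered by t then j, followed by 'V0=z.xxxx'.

(0,0): Delta=2.0053 Bond=-157.2515
(1,0): Delta=2.5680 Bond=-232.3578
(1,1): Delta=1.8717 Bond=-147.8640
(2,0): Delta=0.0000 Bond=0.0000
(2,1): Delta=3.1773 Bond=-327.7301
(2,2): Delta=1.5620 Bond=-104.2778
(3,0): Delta=0.0000 Bond=0.0000
(3,1): Delta=0.0000 Bond=0.0000
(3,2): Delta=3.9310 Bond=-462.2484
(3,3): Delta=1.0000 Bond=0.0000
V0=111.4529

Under the risk-neutral measure, an up-move has probability p* = (R−d)/(u−d) = 0.7586 and values discount at R = 1.07.
Terminal values V(4,·): V(4,0)=0.0000, V(4,1)=0.0000, V(4,2)=0.0000, V(4,3)=168.7479, V(4,4)=226.3207
(3,0): S=82.2927. Δ = (V_up−V_dn)/(S_up−S_dn) = (0.0000−0.0000)/(93.8137−69.9488) = 0.0000. V = [p*·0.0000 + (1−p*)·0.0000]/1.07 = 0.0000. B = V − Δ·S = 0.0000.
(3,1): S=110.3691. Δ = (V_up−V_dn)/(S_up−S_dn) = (0.0000−0.0000)/(125.8208−93.8137) = 0.0000. V = [p*·0.0000 + (1−p*)·0.0000]/1.07 = 0.0000. B = V − Δ·S = 0.0000.
(3,2): S=148.0244. Δ = (V_up−V_dn)/(S_up−S_dn) = (168.7479−0.0000)/(168.7479−125.8208) = 3.9310. V = [p*·168.7479 + (1−p*)·0.0000]/1.07 = 119.6408. B = V − Δ·S = -462.2484.
(3,3): S=198.5269. Δ = (V_up−V_dn)/(S_up−S_dn) = (226.3207−168.7479)/(226.3207−168.7479) = 1.0000. V = [p*·226.3207 + (1−p*)·168.7479]/1.07 = 198.5269. B = V − Δ·S = 0.0000.
(2,0): S=96.8150. Δ = (V_up−V_dn)/(S_up−S_dn) = (0.0000−0.0000)/(110.3691−82.2927) = 0.0000. V = [p*·0.0000 + (1−p*)·0.0000]/1.07 = 0.0000. B = V − Δ·S = 0.0000.
(2,1): S=129.8460. Δ = (V_up−V_dn)/(S_up−S_dn) = (119.6408−0.0000)/(148.0244−110.3691) = 3.1773. V = [p*·119.6408 + (1−p*)·0.0000]/1.07 = 84.8243. B = V − Δ·S = -327.7301.
(2,2): S=174.1464. Δ = (V_up−V_dn)/(S_up−S_dn) = (198.5269−119.6408)/(198.5269−148.0244) = 1.5620. V = [p*·198.5269 + (1−p*)·119.6408]/1.07 = 167.7434. B = V − Δ·S = -104.2778.
(1,0): S=113.9000. Δ = (V_up−V_dn)/(S_up−S_dn) = (84.8243−0.0000)/(129.8460−96.8150) = 2.5680. V = [p*·84.8243 + (1−p*)·0.0000]/1.07 = 60.1397. B = V − Δ·S = -232.3578.
(1,1): S=152.7600. Δ = (V_up−V_dn)/(S_up−S_dn) = (167.7434−84.8243)/(174.1464−129.8460) = 1.8717. V = [p*·167.7434 + (1−p*)·84.8243]/1.07 = 138.0639. B = V − Δ·S = -147.8640.
(0,0): S=134.0000. Δ = (V_up−V_dn)/(S_up−S_dn) = (138.0639−60.1397)/(152.7600−113.9000) = 2.0053. V = [p*·138.0639 + (1−p*)·60.1397]/1.07 = 111.4529. B = V − Δ·S = -157.2515.
Root portfolio cost Δ·134+B reproduces V0=111.4529.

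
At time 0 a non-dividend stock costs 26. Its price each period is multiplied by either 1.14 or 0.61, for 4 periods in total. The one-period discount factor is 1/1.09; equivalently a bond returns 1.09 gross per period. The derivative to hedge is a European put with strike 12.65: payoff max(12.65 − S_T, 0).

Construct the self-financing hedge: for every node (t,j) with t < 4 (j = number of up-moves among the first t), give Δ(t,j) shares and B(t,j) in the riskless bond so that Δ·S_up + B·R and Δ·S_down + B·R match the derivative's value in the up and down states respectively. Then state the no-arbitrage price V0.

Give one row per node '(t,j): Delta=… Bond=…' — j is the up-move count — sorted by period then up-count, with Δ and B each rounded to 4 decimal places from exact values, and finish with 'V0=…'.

No-arbitrage ⇒ martingale measure with p* = (R−d)/(u−d) = 0.9057.
Payoff layer (t=4): V(4,0)=9.0501, V(4,1)=5.9223, V(4,2)=0.0769, V(4,3)=0.0000, V(4,4)=0.0000
(3,0): S=5.9015. Δ = (V_up−V_dn)/(S_up−S_dn) = (5.9223−9.0501)/(6.7277−3.5999) = -1.0000. V = [p*·5.9223 + (1−p*)·9.0501]/1.09 = 5.7040. B = V − Δ·S = 11.6055.
(3,1): S=11.0290. Δ = (V_up−V_dn)/(S_up−S_dn) = (0.0769−5.9223)/(12.5731−6.7277) = -1.0000. V = [p*·0.0769 + (1−p*)·5.9223]/1.09 = 0.5765. B = V − Δ·S = 11.6055.
(3,2): S=20.6117. Δ = (V_up−V_dn)/(S_up−S_dn) = (0.0000−0.0769)/(23.4973−12.5731) = -0.0070. V = [p*·0.0000 + (1−p*)·0.0769]/1.09 = 0.0067. B = V − Δ·S = 0.1517.
(3,3): S=38.5201. Δ = (V_up−V_dn)/(S_up−S_dn) = (0.0000−0.0000)/(43.9130−23.4973) = 0.0000. V = [p*·0.0000 + (1−p*)·0.0000]/1.09 = 0.0000. B = V − Δ·S = 0.0000.
(2,0): S=9.6746. Δ = (V_up−V_dn)/(S_up−S_dn) = (0.5765−5.7040)/(11.0290−5.9015) = -1.0000. V = [p*·0.5765 + (1−p*)·5.7040]/1.09 = 0.9727. B = V − Δ·S = 10.6473.
(2,1): S=18.0804. Δ = (V_up−V_dn)/(S_up−S_dn) = (0.0067−0.5765)/(20.6117−11.0290) = -0.0595. V = [p*·0.0067 + (1−p*)·0.5765]/1.09 = 0.0554. B = V − Δ·S = 1.1305.
(2,2): S=33.7896. Δ = (V_up−V_dn)/(S_up−S_dn) = (0.0000−0.0067)/(38.5201−20.6117) = -0.0004. V = [p*·0.0000 + (1−p*)·0.0067]/1.09 = 0.0006. B = V − Δ·S = 0.0131.
(1,0): S=15.8600. Δ = (V_up−V_dn)/(S_up−S_dn) = (0.0554−0.9727)/(18.0804−9.6746) = -0.1091. V = [p*·0.0554 + (1−p*)·0.9727]/1.09 = 0.1302. B = V − Δ·S = 1.8609.
(1,1): S=29.6400. Δ = (V_up−V_dn)/(S_up−S_dn) = (0.0006−0.0554)/(33.7896−18.0804) = -0.0035. V = [p*·0.0006 + (1−p*)·0.0554]/1.09 = 0.0053. B = V − Δ·S = 0.1088.
(0,0): S=26.0000. Δ = (V_up−V_dn)/(S_up−S_dn) = (0.0053−0.1302)/(29.6400−15.8600) = -0.0091. V = [p*·0.0053 + (1−p*)·0.1302]/1.09 = 0.0157. B = V − Δ·S = 0.2514.
The time-0 hedge costs 0.0157, which is the no-arbitrage price.

(0,0): Delta=-0.0091 Bond=0.2514
(1,0): Delta=-0.1091 Bond=1.8609
(1,1): Delta=-0.0035 Bond=0.1088
(2,0): Delta=-1.0000 Bond=10.6473
(2,1): Delta=-0.0595 Bond=1.1305
(2,2): Delta=-0.0004 Bond=0.0131
(3,0): Delta=-1.0000 Bond=11.6055
(3,1): Delta=-1.0000 Bond=11.6055
(3,2): Delta=-0.0070 Bond=0.1517
(3,3): Delta=0.0000 Bond=0.0000
V0=0.0157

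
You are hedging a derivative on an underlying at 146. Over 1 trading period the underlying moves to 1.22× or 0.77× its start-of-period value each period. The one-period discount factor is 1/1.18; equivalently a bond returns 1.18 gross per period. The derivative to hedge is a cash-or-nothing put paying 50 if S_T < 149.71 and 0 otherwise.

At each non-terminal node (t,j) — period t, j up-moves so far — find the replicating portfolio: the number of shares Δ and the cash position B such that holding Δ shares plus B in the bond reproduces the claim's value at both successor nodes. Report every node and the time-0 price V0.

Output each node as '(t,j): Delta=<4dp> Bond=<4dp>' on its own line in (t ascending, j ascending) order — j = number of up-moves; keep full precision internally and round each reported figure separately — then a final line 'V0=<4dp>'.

The replicating-portfolio and risk-neutral prices coincide; use p* = (1.18−0.77)/(1.22−0.77) = 0.9111 for the latter.
Terminal payoffs: V(1,0)=50.0000, V(1,1)=0.0000
Node (0,0) S=146.0000: V=(p*·0.0000+(1−p*)·50.0000)/1.18=3.7665; Δ=(0.0000−50.0000)/(178.1200−112.4200)=-0.7610; B=V−Δ·S=114.8776
The time-0 hedge costs 3.7665, which is the no-arbitrage price.

(0,0): Delta=-0.7610 Bond=114.8776
V0=3.7665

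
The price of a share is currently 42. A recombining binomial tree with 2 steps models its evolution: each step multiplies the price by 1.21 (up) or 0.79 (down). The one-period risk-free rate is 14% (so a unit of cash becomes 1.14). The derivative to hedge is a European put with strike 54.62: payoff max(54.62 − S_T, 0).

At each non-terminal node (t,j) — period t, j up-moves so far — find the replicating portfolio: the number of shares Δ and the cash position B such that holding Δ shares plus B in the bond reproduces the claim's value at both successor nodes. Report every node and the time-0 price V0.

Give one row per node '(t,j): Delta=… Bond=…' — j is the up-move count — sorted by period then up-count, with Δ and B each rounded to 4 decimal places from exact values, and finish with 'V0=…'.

The replicating-portfolio and risk-neutral prices coincide; use p* = (1.14−0.79)/(1.21−0.79) = 0.8333 for the latter.
Terminal values V(2,·): V(2,0)=28.4078, V(2,1)=14.4722, V(2,2)=0.0000
(1,0): S=33.1800. Δ = (V_up−V_dn)/(S_up−S_dn) = (14.4722−28.4078)/(40.1478−26.2122) = -1.0000. V = [p*·14.4722 + (1−p*)·28.4078]/1.14 = 14.7323. B = V − Δ·S = 47.9123.
(1,1): S=50.8200. Δ = (V_up−V_dn)/(S_up−S_dn) = (0.0000−14.4722)/(61.4922−40.1478) = -0.6780. V = [p*·0.0000 + (1−p*)·14.4722]/1.14 = 2.1158. B = V − Δ·S = 36.5734.
(0,0): S=42.0000. Δ = (V_up−V_dn)/(S_up−S_dn) = (2.1158−14.7323)/(50.8200−33.1800) = -0.7152. V = [p*·2.1158 + (1−p*)·14.7323]/1.14 = 3.7005. B = V − Δ·S = 33.7397.
Self-financing check: at every node Δ·S+B equals the discounted successor values.

(0,0): Delta=-0.7152 Bond=33.7397
(1,0): Delta=-1.0000 Bond=47.9123
(1,1): Delta=-0.6780 Bond=36.5734
V0=3.7005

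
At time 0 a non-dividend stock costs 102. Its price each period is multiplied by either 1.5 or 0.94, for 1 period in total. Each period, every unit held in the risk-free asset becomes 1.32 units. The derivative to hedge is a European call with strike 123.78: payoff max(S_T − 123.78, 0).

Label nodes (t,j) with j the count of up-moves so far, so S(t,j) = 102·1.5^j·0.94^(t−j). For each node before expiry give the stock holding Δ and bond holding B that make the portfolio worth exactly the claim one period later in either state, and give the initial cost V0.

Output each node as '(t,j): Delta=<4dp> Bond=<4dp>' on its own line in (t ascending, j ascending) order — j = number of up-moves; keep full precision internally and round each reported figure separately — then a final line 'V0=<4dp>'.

Risk-neutral probability p* = (R−d)/(u−d) = (1.32−0.94)/(1.5−0.94) = 0.6786.
Terminal payoffs: V(1,0)=0.0000, V(1,1)=29.2200
  t=0,j=0: stock 102.0000 → up 153.0000 (V=29.2200), down 95.8800 (V=0.0000). Price 15.0211; hedge Δ=0.5116, bond B=-37.1575.
Self-financing check: at every node Δ·S+B equals the discounted successor values.

(0,0): Delta=0.5116 Bond=-37.1575
V0=15.0211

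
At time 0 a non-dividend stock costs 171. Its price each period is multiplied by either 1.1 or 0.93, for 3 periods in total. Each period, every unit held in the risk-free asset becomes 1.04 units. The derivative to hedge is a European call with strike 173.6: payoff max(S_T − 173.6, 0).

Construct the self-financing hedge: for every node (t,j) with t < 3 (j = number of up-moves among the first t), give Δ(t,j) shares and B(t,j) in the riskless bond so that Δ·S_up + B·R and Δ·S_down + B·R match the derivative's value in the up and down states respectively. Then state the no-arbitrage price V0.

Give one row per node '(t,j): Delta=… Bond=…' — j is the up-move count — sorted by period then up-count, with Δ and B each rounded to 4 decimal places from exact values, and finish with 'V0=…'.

(0,0): Delta=0.7419 Bond=-106.4347
(1,0): Delta=0.4333 Bond=-61.6135
(1,1): Delta=0.8842 Bond=-137.4622
(2,0): Delta=0.0000 Bond=0.0000
(2,1): Delta=0.6331 Bond=-99.0297
(2,2): Delta=1.0000 Bond=-166.9231
V0=20.4252

Risk-neutral probability p* = (R−d)/(u−d) = (1.04−0.93)/(1.1−0.93) = 0.6471.
Payoff layer (t=3): V(3,0)=0.0000, V(3,1)=0.0000, V(3,2)=18.8263, V(3,3)=54.0010
(2,0): S=147.8979. Δ = (V_up−V_dn)/(S_up−S_dn) = (0.0000−0.0000)/(162.6877−137.5450) = 0.0000. V = [p*·0.0000 + (1−p*)·0.0000]/1.04 = 0.0000. B = V − Δ·S = 0.0000.
(2,1): S=174.9330. Δ = (V_up−V_dn)/(S_up−S_dn) = (18.8263−0.0000)/(192.4263−162.6877) = 0.6331. V = [p*·18.8263 + (1−p*)·0.0000]/1.04 = 11.7132. B = V − Δ·S = -99.0297.
(2,2): S=206.9100. Δ = (V_up−V_dn)/(S_up−S_dn) = (54.0010−18.8263)/(227.6010−192.4263) = 1.0000. V = [p*·54.0010 + (1−p*)·18.8263]/1.04 = 39.9869. B = V − Δ·S = -166.9231.
(1,0): S=159.0300. Δ = (V_up−V_dn)/(S_up−S_dn) = (11.7132−0.0000)/(174.9330−147.8979) = 0.4333. V = [p*·11.7132 + (1−p*)·0.0000]/1.04 = 7.2876. B = V − Δ·S = -61.6135.
(1,1): S=188.1000. Δ = (V_up−V_dn)/(S_up−S_dn) = (39.9869−11.7132)/(206.9100−174.9330) = 0.8842. V = [p*·39.9869 + (1−p*)·11.7132]/1.04 = 28.8538. B = V − Δ·S = -137.4622.
(0,0): S=171.0000. Δ = (V_up−V_dn)/(S_up−S_dn) = (28.8538−7.2876)/(188.1000−159.0300) = 0.7419. V = [p*·28.8538 + (1−p*)·7.2876]/1.04 = 20.4252. B = V − Δ·S = -106.4347.
Check: Δ(0,0)·S0 + B(0,0) = 20.4252 = V0.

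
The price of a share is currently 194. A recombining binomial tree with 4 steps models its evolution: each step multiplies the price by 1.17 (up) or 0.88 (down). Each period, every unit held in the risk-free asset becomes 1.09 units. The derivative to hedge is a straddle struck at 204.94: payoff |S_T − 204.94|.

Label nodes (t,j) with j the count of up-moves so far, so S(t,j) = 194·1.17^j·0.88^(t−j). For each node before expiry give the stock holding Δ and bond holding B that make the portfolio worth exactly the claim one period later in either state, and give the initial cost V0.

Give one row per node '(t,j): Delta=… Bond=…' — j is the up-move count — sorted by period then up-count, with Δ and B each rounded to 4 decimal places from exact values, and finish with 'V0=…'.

(0,0): Delta=0.7498 Bond=-91.5930
(1,0): Delta=0.2181 Bond=-9.0533
(1,1): Delta=0.9022 Bond=-134.4204
(2,0): Delta=-0.9782 Bond=169.8500
(2,1): Delta=0.5608 Bond=-78.3321
(2,2): Delta=1.0000 Bond=-172.4939
(3,0): Delta=-1.0000 Bond=188.0183
(3,1): Delta=-0.9720 Bond=184.0386
(3,2): Delta=1.0000 Bond=-188.0183
(3,3): Delta=1.0000 Bond=-188.0183
V0=53.8724

Since d<R<u, set p* = (R−d)/(u−d) = 0.7241; price each node as the discounted p*-expectation of its children.
Terminal values V(4,·): V(4,0)=88.5991, V(4,1)=50.2595, V(4,2)=0.7148, V(4,3)=68.4874, V(4,4)=158.5941
  t=3,j=0: stock 132.2056 → up 154.6805 (V=50.2595), down 116.3409 (V=88.5991). Price 55.8128; hedge Δ=-1.0000, bond B=188.0183.
  t=3,j=1: stock 175.7733 → up 205.6548 (V=0.7148), down 154.6805 (V=50.2595). Price 13.1948; hedge Δ=-0.9720, bond B=184.0386.
  t=3,j=2: stock 233.6986 → up 273.4274 (V=68.4874), down 205.6548 (V=0.7148). Price 45.6803; hedge Δ=1.0000, bond B=-188.0183.
  t=3,j=3: stock 310.7129 → up 363.5341 (V=158.5941), down 273.4274 (V=68.4874). Price 122.6946; hedge Δ=1.0000, bond B=-188.0183.
  t=2,j=0: stock 150.2336 → up 175.7733 (V=13.1948), down 132.2056 (V=55.8128). Price 22.8912; hedge Δ=-0.9782, bond B=169.8500.
  t=2,j=1: stock 199.7424 → up 233.6986 (V=45.6803), down 175.7733 (V=13.1948). Price 33.6869; hedge Δ=0.5608, bond B=-78.3321.
  t=2,j=2: stock 265.5666 → up 310.7129 (V=122.6946), down 233.6986 (V=45.6803). Price 93.0727; hedge Δ=1.0000, bond B=-172.4939.
  t=1,j=0: stock 170.7200 → up 199.7424 (V=33.6869), down 150.2336 (V=22.8912). Price 28.1732; hedge Δ=0.2181, bond B=-9.0533.
  t=1,j=1: stock 226.9800 → up 265.5666 (V=93.0727), down 199.7424 (V=33.6869). Price 70.3582; hedge Δ=0.9022, bond B=-134.4204.
  t=0,j=0: stock 194.0000 → up 226.9800 (V=70.3582), down 170.7200 (V=28.1732). Price 53.8724; hedge Δ=0.7498, bond B=-91.5930.
Each (Δ,B) replicates both successor values, so the strategy is self-financing and V0 is arbitrage-free.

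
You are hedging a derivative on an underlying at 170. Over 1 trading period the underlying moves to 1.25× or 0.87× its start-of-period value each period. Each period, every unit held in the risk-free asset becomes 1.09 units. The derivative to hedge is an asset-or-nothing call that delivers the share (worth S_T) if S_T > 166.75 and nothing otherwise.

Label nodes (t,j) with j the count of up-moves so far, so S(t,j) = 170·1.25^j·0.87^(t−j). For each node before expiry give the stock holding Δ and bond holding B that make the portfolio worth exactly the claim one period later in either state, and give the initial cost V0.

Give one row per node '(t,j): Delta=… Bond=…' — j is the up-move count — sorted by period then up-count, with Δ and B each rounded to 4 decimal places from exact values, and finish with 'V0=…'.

(0,0): Delta=3.2895 Bond=-446.3423
V0=112.8682

No-arbitrage ⇒ martingale measure with p* = (R−d)/(u−d) = 0.5789.
Terminal payoffs: V(1,0)=0.0000, V(1,1)=212.5000
(0,0): S=170.0000. Δ = (V_up−V_dn)/(S_up−S_dn) = (212.5000−0.0000)/(212.5000−147.9000) = 3.2895. V = [p*·212.5000 + (1−p*)·0.0000]/1.09 = 112.8682. B = V − Δ·S = -446.3423.
Root portfolio cost Δ·170+B reproduces V0=112.8682.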